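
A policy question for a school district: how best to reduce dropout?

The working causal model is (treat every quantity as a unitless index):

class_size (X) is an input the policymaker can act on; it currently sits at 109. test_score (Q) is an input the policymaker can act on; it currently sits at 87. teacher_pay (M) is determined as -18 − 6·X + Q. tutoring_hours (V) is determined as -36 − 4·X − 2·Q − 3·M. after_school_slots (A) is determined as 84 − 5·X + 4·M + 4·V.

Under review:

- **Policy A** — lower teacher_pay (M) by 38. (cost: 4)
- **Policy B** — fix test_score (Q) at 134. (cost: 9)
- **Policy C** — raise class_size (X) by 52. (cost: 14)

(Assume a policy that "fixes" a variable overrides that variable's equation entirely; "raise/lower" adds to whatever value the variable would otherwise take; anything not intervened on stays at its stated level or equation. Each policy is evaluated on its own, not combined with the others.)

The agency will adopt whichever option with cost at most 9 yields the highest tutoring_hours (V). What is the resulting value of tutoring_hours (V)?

1223

Policy A (M − 38):
  X = 109
  Q = 87
  M = -18 − 6·109 + 87 (−38 from intervention) = -623
  V = -36 − 4·109 − 2·87 − 3·(-623) = 1223
Policy B (Q := 134):
  X = 109
  Q = 134
  M = -18 − 6·109 + 134 = -538
  V = -36 − 4·109 − 2·134 − 3·(-538) = 874
Comparing — Policy A: V=1223, Policy B: V=874. Highest is 1223 (Policy A).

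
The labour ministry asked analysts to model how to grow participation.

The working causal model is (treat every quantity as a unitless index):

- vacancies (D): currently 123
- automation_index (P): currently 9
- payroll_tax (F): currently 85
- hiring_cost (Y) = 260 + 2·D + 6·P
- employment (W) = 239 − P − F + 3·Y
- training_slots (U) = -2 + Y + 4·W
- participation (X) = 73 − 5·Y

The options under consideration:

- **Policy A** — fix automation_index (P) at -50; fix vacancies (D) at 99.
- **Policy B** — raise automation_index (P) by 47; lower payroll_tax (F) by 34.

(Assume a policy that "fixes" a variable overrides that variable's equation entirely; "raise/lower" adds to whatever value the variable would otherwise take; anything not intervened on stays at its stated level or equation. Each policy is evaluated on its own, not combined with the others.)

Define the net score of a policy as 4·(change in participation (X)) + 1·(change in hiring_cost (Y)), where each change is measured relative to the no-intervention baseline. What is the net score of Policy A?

Baseline:
  D = 123
  P = 9
  Y = 260 + 2·123 + 6·9 = 560
  X = 73 − 5·560 = -2727
Policy A (P := -50, D := 99):
  D = 99
  P = -50
  Y = 260 + 2·99 + 6·(-50) = 158
  X = 73 − 5·158 = -717
ΔX = -717 − (-2727) = 2010; ΔY = 158 − 560 = -402
Score = 4·2010 + 1·(-402) = 7638

7638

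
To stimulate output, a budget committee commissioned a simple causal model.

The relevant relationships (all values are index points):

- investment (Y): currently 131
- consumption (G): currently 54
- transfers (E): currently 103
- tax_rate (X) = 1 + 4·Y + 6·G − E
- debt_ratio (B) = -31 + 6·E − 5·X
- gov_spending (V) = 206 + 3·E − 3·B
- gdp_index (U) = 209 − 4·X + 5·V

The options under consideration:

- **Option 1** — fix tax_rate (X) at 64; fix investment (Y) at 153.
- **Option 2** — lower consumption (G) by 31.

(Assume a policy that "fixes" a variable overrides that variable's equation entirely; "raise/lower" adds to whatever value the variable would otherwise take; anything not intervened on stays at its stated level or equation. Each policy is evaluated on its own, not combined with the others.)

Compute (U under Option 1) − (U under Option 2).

-35216

Option 1 (X := 64, Y := 153):
  Y = 153
  G = 54
  E = 103
  X = 64
  B = -31 + 6·103 − 5·64 = 267
  V = 206 + 3·103 − 3·267 = -286
  U = 209 − 4·64 + 5·(-286) = -1477
Option 2 (G − 31):
  Y = 131
  G = 54 − 31 = 23
  E = 103
  X = 1 + 4·131 + 6·23 − 103 = 560
  B = -31 + 6·103 − 5·560 = -2213
  V = 206 + 3·103 − 3·(-2213) = 7154
  U = 209 − 4·560 + 5·7154 = 33739
U: -1477 − 33739 = -35216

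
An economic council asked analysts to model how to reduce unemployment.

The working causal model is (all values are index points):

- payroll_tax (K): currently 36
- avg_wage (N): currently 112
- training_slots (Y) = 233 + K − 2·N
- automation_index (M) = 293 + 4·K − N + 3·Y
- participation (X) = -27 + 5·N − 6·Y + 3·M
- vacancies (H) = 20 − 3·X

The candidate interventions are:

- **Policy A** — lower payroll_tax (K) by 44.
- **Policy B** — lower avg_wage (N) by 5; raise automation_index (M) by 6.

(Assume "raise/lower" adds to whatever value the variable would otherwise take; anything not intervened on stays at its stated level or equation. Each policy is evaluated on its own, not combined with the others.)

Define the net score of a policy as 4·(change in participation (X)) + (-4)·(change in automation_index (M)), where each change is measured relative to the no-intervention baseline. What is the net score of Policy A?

-1408

Baseline:
  K = 36
  N = 112
  Y = 233 + 36 − 2·112 = 45
  M = 293 + 4·36 − 112 + 3·45 = 460
  X = -27 + 5·112 − 6·45 + 3·460 = 1643
Policy A (K − 44):
  K = 36 − 44 = -8
  N = 112
  Y = 233 + (-8) − 2·112 = 1
  M = 293 + 4·(-8) − 112 + 3·1 = 152
  X = -27 + 5·112 − 6·1 + 3·152 = 983
ΔX = 983 − 1643 = -660; ΔM = 152 − 460 = -308
Score = 4·(-660) + (-4)·(-308) = -1408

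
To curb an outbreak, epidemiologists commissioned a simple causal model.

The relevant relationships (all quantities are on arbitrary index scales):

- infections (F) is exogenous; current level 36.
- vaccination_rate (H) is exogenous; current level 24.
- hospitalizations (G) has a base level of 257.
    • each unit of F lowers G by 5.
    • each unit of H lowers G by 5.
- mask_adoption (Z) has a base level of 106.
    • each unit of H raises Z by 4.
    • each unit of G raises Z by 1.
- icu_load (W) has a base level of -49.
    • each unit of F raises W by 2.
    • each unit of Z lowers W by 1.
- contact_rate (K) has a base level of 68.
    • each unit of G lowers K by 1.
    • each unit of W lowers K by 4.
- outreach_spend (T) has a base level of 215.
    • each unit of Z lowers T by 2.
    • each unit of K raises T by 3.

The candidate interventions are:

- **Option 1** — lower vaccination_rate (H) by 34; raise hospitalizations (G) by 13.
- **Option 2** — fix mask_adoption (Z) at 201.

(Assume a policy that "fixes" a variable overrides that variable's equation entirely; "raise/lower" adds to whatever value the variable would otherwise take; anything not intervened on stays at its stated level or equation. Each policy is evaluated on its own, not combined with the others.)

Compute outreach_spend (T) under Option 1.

1783

Option 1 (H − 34, G + 13):
  F = 36
  H = 24 − 34 = -10
  G = 257 − 5·36 − 5·(-10) (+13 from intervention) = 140
  Z = 106 + 4·(-10) + 140 = 206
  W = -49 + 2·36 − 206 = -183
  K = 68 − 140 − 4·(-183) = 660
  T = 215 − 2·206 + 3·660 = 1783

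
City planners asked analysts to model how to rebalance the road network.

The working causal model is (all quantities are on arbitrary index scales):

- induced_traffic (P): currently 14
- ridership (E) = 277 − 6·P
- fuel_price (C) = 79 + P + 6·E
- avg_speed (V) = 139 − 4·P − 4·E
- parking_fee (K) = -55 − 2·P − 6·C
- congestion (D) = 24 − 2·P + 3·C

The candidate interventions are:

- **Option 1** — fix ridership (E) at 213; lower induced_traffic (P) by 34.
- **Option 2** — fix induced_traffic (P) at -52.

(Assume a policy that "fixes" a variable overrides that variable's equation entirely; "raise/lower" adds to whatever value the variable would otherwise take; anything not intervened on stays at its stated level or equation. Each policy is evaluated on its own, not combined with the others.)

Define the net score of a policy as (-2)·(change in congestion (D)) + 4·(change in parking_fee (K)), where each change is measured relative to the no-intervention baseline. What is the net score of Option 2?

-69036

Baseline:
  P = 14
  E = 277 − 6·14 = 193
  C = 79 + 14 + 6·193 = 1251
  K = -55 − 2·14 − 6·1251 = -7589
  D = 24 − 2·14 + 3·1251 = 3749
Option 2 (P := -52):
  P = -52
  E = 277 − 6·(-52) = 589
  C = 79 + (-52) + 6·589 = 3561
  K = -55 − 2·(-52) − 6·3561 = -21317
  D = 24 − 2·(-52) + 3·3561 = 10811
ΔD = 10811 − 3749 = 7062; ΔK = -21317 − (-7589) = -13728
Score = (-2)·7062 + 4·(-13728) = -69036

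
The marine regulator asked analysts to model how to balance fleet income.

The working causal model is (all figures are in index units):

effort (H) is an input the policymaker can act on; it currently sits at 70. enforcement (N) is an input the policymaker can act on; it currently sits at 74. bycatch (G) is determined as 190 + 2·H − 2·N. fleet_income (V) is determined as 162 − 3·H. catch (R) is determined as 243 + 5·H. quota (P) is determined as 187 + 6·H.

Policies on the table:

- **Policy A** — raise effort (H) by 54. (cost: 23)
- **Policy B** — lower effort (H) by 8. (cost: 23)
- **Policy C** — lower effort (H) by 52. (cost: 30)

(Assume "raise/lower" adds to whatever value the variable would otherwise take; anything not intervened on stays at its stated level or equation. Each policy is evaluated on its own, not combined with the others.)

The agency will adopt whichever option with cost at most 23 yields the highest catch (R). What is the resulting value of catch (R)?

863

Policy A (H + 54):
  H = 70 + 54 = 124
  R = 243 + 5·124 = 863
Policy B (H − 8):
  H = 70 − 8 = 62
  R = 243 + 5·62 = 553
Comparing — Policy A: R=863, Policy B: R=553. Highest is 863 (Policy A).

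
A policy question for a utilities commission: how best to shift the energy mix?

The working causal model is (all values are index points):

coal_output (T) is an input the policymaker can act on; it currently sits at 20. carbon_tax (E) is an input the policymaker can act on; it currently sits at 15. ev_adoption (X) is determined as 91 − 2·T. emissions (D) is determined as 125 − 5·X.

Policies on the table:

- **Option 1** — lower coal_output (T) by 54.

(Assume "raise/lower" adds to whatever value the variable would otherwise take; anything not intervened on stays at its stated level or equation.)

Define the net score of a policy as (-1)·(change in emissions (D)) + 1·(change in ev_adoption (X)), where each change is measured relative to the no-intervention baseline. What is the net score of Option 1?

648

Baseline:
  T = 20
  X = 91 − 2·20 = 51
  D = 125 − 5·51 = -130
Option 1 (T − 54):
  T = 20 − 54 = -34
  X = 91 − 2·(-34) = 159
  D = 125 − 5·159 = -670
ΔD = -670 − (-130) = -540; ΔX = 159 − 51 = 108
Score = (-1)·(-540) + 1·108 = 648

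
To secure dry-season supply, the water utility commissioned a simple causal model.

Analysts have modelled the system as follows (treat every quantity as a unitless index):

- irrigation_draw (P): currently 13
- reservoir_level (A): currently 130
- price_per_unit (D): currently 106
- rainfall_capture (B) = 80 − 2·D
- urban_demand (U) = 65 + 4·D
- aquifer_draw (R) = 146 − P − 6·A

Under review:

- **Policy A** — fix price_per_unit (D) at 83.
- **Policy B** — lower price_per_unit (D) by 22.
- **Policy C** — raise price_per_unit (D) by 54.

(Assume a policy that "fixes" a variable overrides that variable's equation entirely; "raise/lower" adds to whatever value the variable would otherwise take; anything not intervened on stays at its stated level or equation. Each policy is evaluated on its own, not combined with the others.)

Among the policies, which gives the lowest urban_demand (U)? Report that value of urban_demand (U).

Policy A (D := 83):
  D = 83
  U = 65 + 4·83 = 397
Policy B (D − 22):
  D = 106 − 22 = 84
  U = 65 + 4·84 = 401
Policy C (D + 54):
  D = 106 + 54 = 160
  U = 65 + 4·160 = 705
Comparing — Policy A: U=397, Policy B: U=401, Policy C: U=705. Lowest is 397 (Policy A).

397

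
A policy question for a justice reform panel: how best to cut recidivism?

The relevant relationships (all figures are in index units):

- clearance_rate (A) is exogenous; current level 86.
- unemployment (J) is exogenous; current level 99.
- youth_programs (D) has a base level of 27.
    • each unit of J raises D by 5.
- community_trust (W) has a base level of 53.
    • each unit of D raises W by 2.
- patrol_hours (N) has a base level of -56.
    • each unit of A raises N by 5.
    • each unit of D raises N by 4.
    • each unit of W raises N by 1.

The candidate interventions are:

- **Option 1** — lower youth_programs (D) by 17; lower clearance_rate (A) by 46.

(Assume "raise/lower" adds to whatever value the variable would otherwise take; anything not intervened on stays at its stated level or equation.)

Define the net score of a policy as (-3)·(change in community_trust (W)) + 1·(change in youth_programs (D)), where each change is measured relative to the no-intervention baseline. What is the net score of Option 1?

85

Baseline:
  J = 99
  D = 27 + 5·99 = 522
  W = 53 + 2·522 = 1097
Option 1 (D − 17, A − 46):
  J = 99
  D = 27 + 5·99 (−17 from intervention) = 505
  W = 53 + 2·505 = 1063
ΔW = 1063 − 1097 = -34; ΔD = 505 − 522 = -17
Score = (-3)·(-34) + 1·(-17) = 85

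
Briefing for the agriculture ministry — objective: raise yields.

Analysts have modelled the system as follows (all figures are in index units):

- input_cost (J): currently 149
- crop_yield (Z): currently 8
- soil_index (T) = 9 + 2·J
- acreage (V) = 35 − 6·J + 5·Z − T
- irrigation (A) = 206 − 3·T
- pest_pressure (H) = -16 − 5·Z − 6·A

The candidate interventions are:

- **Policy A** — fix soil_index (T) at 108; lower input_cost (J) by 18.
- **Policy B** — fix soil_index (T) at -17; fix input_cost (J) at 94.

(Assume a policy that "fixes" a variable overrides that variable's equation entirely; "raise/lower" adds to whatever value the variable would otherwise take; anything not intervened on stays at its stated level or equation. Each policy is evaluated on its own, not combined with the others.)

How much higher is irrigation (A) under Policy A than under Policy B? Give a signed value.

-375

Policy A (T := 108, J − 18):
  J = 149 − 18 = 131
  T = 108
  A = 206 − 3·108 = -118
Policy B (T := -17, J := 94):
  J = 94
  T = -17
  A = 206 − 3·(-17) = 257
A: -118 − 257 = -375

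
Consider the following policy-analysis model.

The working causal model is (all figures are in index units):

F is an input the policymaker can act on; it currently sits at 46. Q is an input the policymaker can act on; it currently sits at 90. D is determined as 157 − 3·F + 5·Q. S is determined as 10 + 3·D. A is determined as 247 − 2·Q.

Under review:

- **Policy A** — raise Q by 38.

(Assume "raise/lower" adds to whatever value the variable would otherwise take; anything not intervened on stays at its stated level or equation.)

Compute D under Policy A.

Policy A (Q + 38):
  F = 46
  Q = 90 + 38 = 128
  D = 157 − 3·46 + 5·128 = 659

659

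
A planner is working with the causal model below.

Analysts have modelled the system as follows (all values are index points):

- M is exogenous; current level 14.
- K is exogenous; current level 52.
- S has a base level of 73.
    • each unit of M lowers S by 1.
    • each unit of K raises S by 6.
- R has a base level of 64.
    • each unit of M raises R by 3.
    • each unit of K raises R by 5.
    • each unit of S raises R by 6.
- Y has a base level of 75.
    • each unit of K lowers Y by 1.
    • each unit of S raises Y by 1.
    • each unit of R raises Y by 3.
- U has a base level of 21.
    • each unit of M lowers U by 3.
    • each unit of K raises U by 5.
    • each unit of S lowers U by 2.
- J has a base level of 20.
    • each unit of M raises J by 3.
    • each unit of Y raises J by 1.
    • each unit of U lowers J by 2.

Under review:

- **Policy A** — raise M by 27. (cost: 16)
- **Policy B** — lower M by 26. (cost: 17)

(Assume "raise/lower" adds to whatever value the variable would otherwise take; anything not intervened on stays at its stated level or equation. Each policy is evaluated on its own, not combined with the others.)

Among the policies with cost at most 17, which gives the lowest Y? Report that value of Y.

7900

Policy A (M + 27):
  M = 14 + 27 = 41
  K = 52
  S = 73 − 41 + 6·52 = 344
  R = 64 + 3·41 + 5·52 + 6·344 = 2511
  Y = 75 − 52 + 344 + 3·2511 = 7900
Policy B (M − 26):
  M = 14 − 26 = -12
  K = 52
  S = 73 − (-12) + 6·52 = 397
  R = 64 + 3·(-12) + 5·52 + 6·397 = 2670
  Y = 75 − 52 + 397 + 3·2670 = 8430
Comparing — Policy A: Y=7900, Policy B: Y=8430. Lowest is 7900 (Policy A).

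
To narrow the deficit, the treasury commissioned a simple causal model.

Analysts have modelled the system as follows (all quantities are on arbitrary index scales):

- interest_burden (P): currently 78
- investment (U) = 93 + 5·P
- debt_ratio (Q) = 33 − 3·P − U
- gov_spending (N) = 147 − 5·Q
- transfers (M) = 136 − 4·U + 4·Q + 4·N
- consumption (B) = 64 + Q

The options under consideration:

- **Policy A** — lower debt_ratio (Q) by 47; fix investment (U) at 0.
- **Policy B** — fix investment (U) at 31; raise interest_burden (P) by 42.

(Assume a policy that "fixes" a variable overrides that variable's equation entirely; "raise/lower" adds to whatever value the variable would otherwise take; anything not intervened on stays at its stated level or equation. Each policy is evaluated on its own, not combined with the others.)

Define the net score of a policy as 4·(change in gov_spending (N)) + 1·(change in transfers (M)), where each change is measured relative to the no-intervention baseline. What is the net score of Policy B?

-9928

Baseline:
  P = 78
  U = 93 + 5·78 = 483
  Q = 33 − 3·78 − 483 = -684
  N = 147 − 5·(-684) = 3567
  M = 136 − 4·483 + 4·(-684) + 4·3567 = 9736
Policy B (U := 31, P + 42):
  P = 78 + 42 = 120
  U = 31
  Q = 33 − 3·120 − 31 = -358
  N = 147 − 5·(-358) = 1937
  M = 136 − 4·31 + 4·(-358) + 4·1937 = 6328
ΔN = 1937 − 3567 = -1630; ΔM = 6328 − 9736 = -3408
Score = 4·(-1630) + 1·(-3408) = -9928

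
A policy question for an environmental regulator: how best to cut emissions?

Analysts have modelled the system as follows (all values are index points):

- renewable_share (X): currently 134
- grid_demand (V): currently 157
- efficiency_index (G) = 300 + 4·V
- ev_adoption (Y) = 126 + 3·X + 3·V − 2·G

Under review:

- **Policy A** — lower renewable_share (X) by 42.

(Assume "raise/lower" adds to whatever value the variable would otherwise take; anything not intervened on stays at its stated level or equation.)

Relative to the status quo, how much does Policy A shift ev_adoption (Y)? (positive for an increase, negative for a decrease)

Baseline:
  X = 134
  V = 157
  G = 300 + 4·157 = 928
  Y = 126 + 3·134 + 3·157 − 2·928 = -857
Policy A (X − 42):
  X = 134 − 42 = 92
  V = 157
  G = 300 + 4·157 = 928
  Y = 126 + 3·92 + 3·157 − 2·928 = -983
Change in Y: -983 − (-857) = -126

-126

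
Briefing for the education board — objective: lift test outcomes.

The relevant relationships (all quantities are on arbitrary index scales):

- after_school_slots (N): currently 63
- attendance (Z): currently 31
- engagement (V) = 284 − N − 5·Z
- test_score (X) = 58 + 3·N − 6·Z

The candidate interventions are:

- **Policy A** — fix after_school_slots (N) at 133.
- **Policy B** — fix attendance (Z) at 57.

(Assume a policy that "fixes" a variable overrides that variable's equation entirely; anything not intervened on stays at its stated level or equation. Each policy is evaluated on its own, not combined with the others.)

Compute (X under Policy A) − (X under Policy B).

Policy A (N := 133):
  N = 133
  Z = 31
  X = 58 + 3·133 − 6·31 = 271
Policy B (Z := 57):
  N = 63
  Z = 57
  X = 58 + 3·63 − 6·57 = -95
X: 271 − (-95) = 366

366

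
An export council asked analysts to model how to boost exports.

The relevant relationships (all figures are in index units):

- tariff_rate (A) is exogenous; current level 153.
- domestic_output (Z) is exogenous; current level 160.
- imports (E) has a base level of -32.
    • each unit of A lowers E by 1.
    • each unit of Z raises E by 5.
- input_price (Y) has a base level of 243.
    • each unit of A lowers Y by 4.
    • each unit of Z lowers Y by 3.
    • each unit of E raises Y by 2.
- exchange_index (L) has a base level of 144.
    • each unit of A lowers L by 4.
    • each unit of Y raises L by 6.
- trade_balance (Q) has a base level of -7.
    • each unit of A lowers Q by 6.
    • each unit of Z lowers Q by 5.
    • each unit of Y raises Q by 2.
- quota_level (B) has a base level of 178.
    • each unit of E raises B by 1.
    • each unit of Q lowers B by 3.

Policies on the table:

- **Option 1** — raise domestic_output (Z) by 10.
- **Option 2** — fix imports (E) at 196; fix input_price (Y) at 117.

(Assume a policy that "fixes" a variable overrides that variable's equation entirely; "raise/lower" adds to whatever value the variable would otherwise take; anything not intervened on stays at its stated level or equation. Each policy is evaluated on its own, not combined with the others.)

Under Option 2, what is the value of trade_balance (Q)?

Option 2 (E := 196, Y := 117):
  A = 153
  Z = 160
  E = 196
  Y = 117
  Q = -7 − 6·153 − 5·160 + 2·117 = -1491

-1491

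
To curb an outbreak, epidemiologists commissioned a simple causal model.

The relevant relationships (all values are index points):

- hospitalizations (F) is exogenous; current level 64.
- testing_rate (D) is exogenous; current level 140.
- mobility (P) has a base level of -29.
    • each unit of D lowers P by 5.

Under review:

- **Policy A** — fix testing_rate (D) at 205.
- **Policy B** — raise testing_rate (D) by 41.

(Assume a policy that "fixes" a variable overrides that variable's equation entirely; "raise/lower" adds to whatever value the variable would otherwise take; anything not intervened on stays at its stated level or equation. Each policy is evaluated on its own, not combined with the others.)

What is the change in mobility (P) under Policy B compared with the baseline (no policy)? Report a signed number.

-205

Baseline:
  D = 140
  P = -29 − 5·140 = -729
Policy B (D + 41):
  D = 140 + 41 = 181
  P = -29 − 5·181 = -934
Change in P: -934 − (-729) = -205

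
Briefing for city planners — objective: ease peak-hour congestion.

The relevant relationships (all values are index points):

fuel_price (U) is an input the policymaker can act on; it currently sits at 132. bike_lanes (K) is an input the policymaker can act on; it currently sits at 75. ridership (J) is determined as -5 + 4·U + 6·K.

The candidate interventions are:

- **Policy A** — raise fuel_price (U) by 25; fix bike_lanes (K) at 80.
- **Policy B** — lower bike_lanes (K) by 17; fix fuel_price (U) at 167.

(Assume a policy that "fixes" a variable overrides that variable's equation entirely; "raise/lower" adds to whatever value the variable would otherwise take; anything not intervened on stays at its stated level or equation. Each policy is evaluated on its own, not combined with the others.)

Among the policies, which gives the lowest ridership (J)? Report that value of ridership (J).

Policy A (U + 25, K := 80):
  U = 132 + 25 = 157
  K = 80
  J = -5 + 4·157 + 6·80 = 1103
Policy B (K − 17, U := 167):
  U = 167
  K = 75 − 17 = 58
  J = -5 + 4·167 + 6·58 = 1011
Comparing — Policy A: J=1103, Policy B: J=1011. Lowest is 1011 (Policy B).

1011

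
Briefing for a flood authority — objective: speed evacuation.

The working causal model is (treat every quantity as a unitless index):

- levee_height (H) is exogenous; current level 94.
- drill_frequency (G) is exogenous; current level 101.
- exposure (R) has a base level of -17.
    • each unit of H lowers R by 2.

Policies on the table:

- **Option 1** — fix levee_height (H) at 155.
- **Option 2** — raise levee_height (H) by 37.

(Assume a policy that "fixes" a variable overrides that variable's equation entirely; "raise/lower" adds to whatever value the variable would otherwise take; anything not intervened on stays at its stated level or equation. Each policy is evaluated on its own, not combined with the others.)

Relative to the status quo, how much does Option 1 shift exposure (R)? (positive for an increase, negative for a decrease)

-122

Baseline:
  H = 94
  R = -17 − 2·94 = -205
Option 1 (H := 155):
  H = 155
  R = -17 − 2·155 = -327
Change in R: -327 − (-205) = -122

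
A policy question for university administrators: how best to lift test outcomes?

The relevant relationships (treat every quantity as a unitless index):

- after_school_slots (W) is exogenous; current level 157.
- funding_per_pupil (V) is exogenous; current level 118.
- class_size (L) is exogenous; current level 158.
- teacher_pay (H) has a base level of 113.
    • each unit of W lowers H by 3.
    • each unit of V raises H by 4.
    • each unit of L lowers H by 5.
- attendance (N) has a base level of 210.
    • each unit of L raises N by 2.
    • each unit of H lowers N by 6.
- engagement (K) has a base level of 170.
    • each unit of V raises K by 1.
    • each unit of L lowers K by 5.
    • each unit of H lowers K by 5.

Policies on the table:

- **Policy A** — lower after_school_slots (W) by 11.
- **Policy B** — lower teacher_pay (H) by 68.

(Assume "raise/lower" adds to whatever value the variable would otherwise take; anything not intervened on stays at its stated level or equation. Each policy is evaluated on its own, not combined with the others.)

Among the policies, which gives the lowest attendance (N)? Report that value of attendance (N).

4384

Policy A (W − 11):
  W = 157 − 11 = 146
  V = 118
  L = 158
  H = 113 − 3·146 + 4·118 − 5·158 = -643
  N = 210 + 2·158 − 6·(-643) = 4384
Policy B (H − 68):
  W = 157
  V = 118
  L = 158
  H = 113 − 3·157 + 4·118 − 5·158 (−68 from intervention) = -744
  N = 210 + 2·158 − 6·(-744) = 4990
Comparing — Policy A: N=4384, Policy B: N=4990. Lowest is 4384 (Policy A).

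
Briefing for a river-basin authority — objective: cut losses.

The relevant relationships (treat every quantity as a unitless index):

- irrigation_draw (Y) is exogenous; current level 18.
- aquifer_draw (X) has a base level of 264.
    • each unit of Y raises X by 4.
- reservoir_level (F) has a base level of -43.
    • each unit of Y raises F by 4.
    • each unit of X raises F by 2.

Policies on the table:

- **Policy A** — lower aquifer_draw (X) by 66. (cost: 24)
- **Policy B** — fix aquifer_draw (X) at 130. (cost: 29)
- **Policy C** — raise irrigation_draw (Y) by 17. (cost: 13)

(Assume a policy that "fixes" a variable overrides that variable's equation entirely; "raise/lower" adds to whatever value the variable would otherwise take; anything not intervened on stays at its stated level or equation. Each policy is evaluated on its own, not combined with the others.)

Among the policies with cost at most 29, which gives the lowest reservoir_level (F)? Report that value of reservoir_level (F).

289

Policy A (X − 66):
  Y = 18
  X = 264 + 4·18 (−66 from intervention) = 270
  F = -43 + 4·18 + 2·270 = 569
Policy B (X := 130):
  Y = 18
  X = 130
  F = -43 + 4·18 + 2·130 = 289
Policy C (Y + 17):
  Y = 18 + 17 = 35
  X = 264 + 4·35 = 404
  F = -43 + 4·35 + 2·404 = 905
Comparing — Policy A: F=569, Policy B: F=289, Policy C: F=905. Lowest is 289 (Policy B).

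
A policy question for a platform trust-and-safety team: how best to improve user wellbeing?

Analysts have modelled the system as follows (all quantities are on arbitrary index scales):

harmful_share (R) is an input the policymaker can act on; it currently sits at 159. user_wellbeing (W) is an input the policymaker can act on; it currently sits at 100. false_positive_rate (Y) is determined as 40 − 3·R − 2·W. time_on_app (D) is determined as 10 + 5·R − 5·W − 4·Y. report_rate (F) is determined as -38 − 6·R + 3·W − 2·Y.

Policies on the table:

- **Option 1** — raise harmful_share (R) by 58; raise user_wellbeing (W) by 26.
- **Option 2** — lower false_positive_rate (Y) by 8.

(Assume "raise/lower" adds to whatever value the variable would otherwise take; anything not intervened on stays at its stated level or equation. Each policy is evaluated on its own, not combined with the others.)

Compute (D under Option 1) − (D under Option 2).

1032

Option 1 (R + 58, W + 26):
  R = 159 + 58 = 217
  W = 100 + 26 = 126
  Y = 40 − 3·217 − 2·126 = -863
  D = 10 + 5·217 − 5·126 − 4·(-863) = 3917
Option 2 (Y − 8):
  R = 159
  W = 100
  Y = 40 − 3·159 − 2·100 (−8 from intervention) = -645
  D = 10 + 5·159 − 5·100 − 4·(-645) = 2885
D: 3917 − 2885 = 1032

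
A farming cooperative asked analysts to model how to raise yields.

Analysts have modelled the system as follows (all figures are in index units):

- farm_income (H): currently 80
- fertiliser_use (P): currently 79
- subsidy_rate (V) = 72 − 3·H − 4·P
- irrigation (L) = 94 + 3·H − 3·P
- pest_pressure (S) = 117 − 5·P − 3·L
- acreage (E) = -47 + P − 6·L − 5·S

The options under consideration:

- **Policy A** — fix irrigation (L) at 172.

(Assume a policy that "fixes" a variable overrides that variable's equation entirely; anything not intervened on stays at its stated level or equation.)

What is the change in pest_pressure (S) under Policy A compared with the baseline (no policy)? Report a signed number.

Baseline:
  H = 80
  P = 79
  L = 94 + 3·80 − 3·79 = 97
  S = 117 − 5·79 − 3·97 = -569
Policy A (L := 172):
  H = 80
  P = 79
  L = 172
  S = 117 − 5·79 − 3·172 = -794
Change in S: -794 − (-569) = -225

-225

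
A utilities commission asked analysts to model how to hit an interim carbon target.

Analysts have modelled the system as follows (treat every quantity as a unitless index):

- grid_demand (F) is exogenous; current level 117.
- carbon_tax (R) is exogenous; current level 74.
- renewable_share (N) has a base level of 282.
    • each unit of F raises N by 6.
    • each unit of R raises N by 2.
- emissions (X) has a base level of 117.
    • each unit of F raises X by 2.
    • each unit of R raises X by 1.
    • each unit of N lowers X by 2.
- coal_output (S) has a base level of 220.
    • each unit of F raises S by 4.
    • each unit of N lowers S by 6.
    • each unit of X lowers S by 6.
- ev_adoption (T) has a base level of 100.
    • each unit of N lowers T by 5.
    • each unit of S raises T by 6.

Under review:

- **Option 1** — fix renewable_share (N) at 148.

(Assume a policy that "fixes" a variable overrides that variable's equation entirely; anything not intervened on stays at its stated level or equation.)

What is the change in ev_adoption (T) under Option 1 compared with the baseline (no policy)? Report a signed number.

Baseline:
  F = 117
  R = 74
  N = 282 + 6·117 + 2·74 = 1132
  X = 117 + 2·117 + 74 − 2·1132 = -1839
  S = 220 + 4·117 − 6·1132 − 6·(-1839) = 4930
  T = 100 − 5·1132 + 6·4930 = 24020
Option 1 (N := 148):
  F = 117
  R = 74
  N = 148
  X = 117 + 2·117 + 74 − 2·148 = 129
  S = 220 + 4·117 − 6·148 − 6·129 = -974
  T = 100 − 5·148 + 6·(-974) = -6484
Change in T: -6484 − 24020 = -30504

-30504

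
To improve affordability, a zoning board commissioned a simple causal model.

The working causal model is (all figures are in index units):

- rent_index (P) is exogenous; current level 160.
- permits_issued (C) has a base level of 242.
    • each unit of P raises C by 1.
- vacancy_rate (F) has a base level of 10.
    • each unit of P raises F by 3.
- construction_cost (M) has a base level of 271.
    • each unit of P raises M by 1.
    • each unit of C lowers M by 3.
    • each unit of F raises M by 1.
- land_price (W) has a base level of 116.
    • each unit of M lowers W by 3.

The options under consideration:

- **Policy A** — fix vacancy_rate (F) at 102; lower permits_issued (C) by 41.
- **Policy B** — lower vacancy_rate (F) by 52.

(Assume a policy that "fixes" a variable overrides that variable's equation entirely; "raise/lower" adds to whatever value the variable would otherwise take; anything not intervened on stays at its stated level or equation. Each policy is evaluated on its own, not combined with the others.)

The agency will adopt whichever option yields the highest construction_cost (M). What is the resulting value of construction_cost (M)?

Policy A (F := 102, C − 41):
  P = 160
  C = 242 + 160 (−41 from intervention) = 361
  F = 102
  M = 271 + 160 − 3·361 + 102 = -550
Policy B (F − 52):
  P = 160
  C = 242 + 160 = 402
  F = 10 + 3·160 (−52 from intervention) = 438
  M = 271 + 160 − 3·402 + 438 = -337
Comparing — Policy A: M=-550, Policy B: M=-337. Highest is -337 (Policy B).

-337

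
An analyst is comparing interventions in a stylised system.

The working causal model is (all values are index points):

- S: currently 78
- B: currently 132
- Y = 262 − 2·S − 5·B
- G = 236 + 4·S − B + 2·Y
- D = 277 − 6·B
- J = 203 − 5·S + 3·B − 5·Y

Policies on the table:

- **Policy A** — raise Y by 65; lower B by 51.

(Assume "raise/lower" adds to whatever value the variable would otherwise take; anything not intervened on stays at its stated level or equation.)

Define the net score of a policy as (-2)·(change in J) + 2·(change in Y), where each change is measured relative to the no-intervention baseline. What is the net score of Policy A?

4146

Baseline:
  S = 78
  B = 132
  Y = 262 − 2·78 − 5·132 = -554
  J = 203 − 5·78 + 3·132 − 5·(-554) = 2979
Policy A (Y + 65, B − 51):
  S = 78
  B = 132 − 51 = 81
  Y = 262 − 2·78 − 5·81 (+65 from intervention) = -234
  J = 203 − 5·78 + 3·81 − 5·(-234) = 1226
ΔJ = 1226 − 2979 = -1753; ΔY = -234 − (-554) = 320
Score = (-2)·(-1753) + 2·320 = 4146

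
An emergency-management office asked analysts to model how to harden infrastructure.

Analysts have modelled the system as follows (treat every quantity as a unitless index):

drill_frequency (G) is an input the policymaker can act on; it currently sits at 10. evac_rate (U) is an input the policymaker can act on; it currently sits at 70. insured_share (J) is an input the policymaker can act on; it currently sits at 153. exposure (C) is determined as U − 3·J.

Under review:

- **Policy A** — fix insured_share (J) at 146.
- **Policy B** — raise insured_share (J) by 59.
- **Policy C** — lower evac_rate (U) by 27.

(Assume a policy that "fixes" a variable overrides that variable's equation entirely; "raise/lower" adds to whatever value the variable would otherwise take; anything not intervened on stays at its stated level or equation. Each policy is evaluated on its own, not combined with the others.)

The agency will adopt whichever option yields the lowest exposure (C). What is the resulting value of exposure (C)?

Policy A (J := 146):
  U = 70
  J = 146
  C = 0 + 70 − 3·146 = -368
Policy B (J + 59):
  U = 70
  J = 153 + 59 = 212
  C = 0 + 70 − 3·212 = -566
Policy C (U − 27):
  U = 70 − 27 = 43
  J = 153
  C = 0 + 43 − 3·153 = -416
Comparing — Policy A: C=-368, Policy B: C=-566, Policy C: C=-416. Lowest is -566 (Policy B).

-566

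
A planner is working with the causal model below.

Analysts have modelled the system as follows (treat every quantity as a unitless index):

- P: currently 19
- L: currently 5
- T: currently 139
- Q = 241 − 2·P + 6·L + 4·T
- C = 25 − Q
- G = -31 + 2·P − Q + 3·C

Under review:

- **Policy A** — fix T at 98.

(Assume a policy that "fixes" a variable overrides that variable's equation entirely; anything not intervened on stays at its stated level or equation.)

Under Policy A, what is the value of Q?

625

Policy A (T := 98):
  P = 19
  L = 5
  T = 98
  Q = 241 − 2·19 + 6·5 + 4·98 = 625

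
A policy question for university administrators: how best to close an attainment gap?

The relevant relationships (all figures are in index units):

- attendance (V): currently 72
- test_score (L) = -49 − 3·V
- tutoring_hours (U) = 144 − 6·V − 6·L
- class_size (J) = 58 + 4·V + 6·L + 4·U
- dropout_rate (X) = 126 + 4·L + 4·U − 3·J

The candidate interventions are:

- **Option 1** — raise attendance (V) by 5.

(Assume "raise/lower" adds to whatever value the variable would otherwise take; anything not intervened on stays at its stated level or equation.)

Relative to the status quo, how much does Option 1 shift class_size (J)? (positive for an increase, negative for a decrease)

Baseline:
  V = 72
  L = -49 − 3·72 = -265
  U = 144 − 6·72 − 6·(-265) = 1302
  J = 58 + 4·72 + 6·(-265) + 4·1302 = 3964
Option 1 (V + 5):
  V = 72 + 5 = 77
  L = -49 − 3·77 = -280
  U = 144 − 6·77 − 6·(-280) = 1362
  J = 58 + 4·77 + 6·(-280) + 4·1362 = 4134
Change in J: 4134 − 3964 = 170

170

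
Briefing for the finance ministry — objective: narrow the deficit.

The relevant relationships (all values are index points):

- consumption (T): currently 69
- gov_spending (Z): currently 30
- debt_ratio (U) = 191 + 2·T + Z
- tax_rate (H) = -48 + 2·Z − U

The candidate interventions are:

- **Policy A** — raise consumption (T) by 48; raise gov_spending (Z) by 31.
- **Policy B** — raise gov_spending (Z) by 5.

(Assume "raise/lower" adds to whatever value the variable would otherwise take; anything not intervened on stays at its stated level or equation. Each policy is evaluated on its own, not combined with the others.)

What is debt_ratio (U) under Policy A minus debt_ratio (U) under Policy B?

122

Policy A (T + 48, Z + 31):
  T = 69 + 48 = 117
  Z = 30 + 31 = 61
  U = 191 + 2·117 + 61 = 486
Policy B (Z + 5):
  T = 69
  Z = 30 + 5 = 35
  U = 191 + 2·69 + 35 = 364
U: 486 − 364 = 122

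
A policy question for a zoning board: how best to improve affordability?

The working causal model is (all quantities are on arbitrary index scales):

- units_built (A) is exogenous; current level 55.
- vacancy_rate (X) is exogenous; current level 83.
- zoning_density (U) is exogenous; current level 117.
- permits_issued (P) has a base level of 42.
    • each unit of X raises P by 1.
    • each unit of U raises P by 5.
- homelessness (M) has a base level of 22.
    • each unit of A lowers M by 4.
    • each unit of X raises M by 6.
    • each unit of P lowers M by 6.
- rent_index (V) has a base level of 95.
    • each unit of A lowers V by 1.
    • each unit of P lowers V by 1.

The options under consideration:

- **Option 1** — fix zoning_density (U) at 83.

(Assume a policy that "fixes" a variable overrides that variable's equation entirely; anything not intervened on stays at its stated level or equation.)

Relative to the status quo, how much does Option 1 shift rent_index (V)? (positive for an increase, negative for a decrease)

170

Baseline:
  A = 55
  X = 83
  U = 117
  P = 42 + 83 + 5·117 = 710
  V = 95 − 55 − 710 = -670
Option 1 (U := 83):
  A = 55
  X = 83
  U = 83
  P = 42 + 83 + 5·83 = 540
  V = 95 − 55 − 540 = -500
Change in V: -500 − (-670) = 170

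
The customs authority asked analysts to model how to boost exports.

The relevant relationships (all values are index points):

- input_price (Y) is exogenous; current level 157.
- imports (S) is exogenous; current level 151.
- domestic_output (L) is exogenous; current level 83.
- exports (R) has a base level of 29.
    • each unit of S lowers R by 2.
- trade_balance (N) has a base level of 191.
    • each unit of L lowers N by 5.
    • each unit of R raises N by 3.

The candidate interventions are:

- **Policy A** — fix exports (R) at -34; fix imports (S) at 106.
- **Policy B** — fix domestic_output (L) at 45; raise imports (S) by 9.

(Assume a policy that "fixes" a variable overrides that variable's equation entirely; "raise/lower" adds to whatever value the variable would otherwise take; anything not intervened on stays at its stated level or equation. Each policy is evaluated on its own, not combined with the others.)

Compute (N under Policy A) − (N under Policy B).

Policy A (R := -34, S := 106):
  S = 106
  L = 83
  R = -34
  N = 191 − 5·83 + 3·(-34) = -326
Policy B (L := 45, S + 9):
  S = 151 + 9 = 160
  L = 45
  R = 29 − 2·160 = -291
  N = 191 − 5·45 + 3·(-291) = -907
N: -326 − (-907) = 581

581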